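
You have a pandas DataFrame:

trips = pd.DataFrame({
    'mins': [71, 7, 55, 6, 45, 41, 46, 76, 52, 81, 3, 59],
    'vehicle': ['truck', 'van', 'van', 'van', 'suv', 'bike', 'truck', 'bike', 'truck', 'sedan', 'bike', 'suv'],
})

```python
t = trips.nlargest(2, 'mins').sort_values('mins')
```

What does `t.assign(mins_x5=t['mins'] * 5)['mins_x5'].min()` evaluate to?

380

take 2 rows with largest mins:
   mins vehicle
9    81   sedan
7    76    bike
sort by mins:
   mins vehicle
7    76    bike
9    81   sedan
add column mins_x5 = t['mins'] * 5:
   mins vehicle  mins_x5
7    76    bike      380
9    81   sedan      405
Hence 380.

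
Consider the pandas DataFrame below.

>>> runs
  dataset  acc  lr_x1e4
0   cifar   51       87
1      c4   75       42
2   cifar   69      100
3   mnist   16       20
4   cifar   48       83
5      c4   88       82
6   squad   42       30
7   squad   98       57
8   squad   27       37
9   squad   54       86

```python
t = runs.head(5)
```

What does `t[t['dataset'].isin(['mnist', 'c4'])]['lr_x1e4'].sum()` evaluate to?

62

take first 5 rows:
  dataset  acc  lr_x1e4
0   cifar   51       87
1      c4   75       42
2   cifar   69      100
3   mnist   16       20
4   cifar   48       83
filter rows where dataset in ['mnist', 'c4']:
  dataset  acc  lr_x1e4
1      c4   75       42
3   mnist   16       20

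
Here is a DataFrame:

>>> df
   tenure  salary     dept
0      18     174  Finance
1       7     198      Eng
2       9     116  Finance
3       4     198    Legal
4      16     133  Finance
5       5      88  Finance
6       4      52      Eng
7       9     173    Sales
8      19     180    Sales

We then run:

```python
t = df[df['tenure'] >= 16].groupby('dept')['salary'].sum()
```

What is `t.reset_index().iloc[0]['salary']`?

307

filter rows where tenure >= 16:
   tenure  salary     dept
0      18     174  Finance
4      16     133  Finance
8      19     180    Sales
group by dept, sum of salary:
dept
Finance    307
Sales      180
Name: salary, dtype: int64
reset_index():
      dept  salary
0  Finance     307
1    Sales     180
value at position 0, column 'salary' → 307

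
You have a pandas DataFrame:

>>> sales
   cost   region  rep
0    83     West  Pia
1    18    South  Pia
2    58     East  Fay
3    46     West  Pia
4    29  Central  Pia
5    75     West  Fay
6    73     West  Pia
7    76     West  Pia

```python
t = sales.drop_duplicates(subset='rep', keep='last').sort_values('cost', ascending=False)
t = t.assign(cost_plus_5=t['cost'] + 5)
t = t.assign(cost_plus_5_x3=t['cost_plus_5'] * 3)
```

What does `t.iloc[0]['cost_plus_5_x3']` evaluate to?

243

drop duplicate rep (keep=last):
   cost region  rep
5    75   West  Fay
7    76   West  Pia
sort by cost descending:
   cost region  rep
7    76   West  Pia
5    75   West  Fay
add column cost_plus_5 = t['cost'] + 5:
   cost region  rep  cost_plus_5
7    76   West  Pia           81
5    75   West  Fay           80
add column cost_plus_5_x3 = t['cost_plus_5'] * 3:
   cost region  rep  cost_plus_5  cost_plus_5_x3
7    76   West  Pia           81             243
5    75   West  Fay           80             240
Hence 243.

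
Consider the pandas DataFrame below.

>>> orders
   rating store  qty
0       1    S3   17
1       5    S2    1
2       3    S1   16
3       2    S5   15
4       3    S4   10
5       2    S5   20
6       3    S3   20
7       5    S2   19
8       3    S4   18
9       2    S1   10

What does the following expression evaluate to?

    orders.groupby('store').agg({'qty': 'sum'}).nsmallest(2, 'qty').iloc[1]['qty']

26

group by store, sum of qty:
       qty
store     
S1      26
S2      20
S3      37
S4      28
S5      35
take 2 rows with smallest qty:
       qty
store     
S2      20
S1      26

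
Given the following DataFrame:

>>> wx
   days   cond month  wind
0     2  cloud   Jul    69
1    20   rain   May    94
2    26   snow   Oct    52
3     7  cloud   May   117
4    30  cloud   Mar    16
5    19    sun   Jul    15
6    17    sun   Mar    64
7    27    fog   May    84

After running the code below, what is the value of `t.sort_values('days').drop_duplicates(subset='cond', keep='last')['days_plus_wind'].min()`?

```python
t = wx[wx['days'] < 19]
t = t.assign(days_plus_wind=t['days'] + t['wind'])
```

filter rows where days < 19:
   days   cond month  wind
0     2  cloud   Jul    69
3     7  cloud   May   117
6    17    sun   Mar    64
add column days_plus_wind = t['days'] + t['wind']:
   days   cond month  wind  days_plus_wind
0     2  cloud   Jul    69              71
3     7  cloud   May   117             124
6    17    sun   Mar    64              81
sort by days:
   days   cond month  wind  days_plus_wind
0     2  cloud   Jul    69              71
3     7  cloud   May   117             124
6    17    sun   Mar    64              81
drop duplicate cond (keep=last):
   days   cond month  wind  days_plus_wind
3     7  cloud   May   117             124
6    17    sun   Mar    64              81
Taking the min of column 'days_plus_wind' gives 81.

81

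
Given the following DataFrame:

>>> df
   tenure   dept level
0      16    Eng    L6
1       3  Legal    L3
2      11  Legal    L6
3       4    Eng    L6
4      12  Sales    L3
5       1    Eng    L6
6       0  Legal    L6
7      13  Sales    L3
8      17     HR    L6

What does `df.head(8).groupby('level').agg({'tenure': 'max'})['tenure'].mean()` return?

take first 8 rows:
   tenure   dept level
0      16    Eng    L6
1       3  Legal    L3
2      11  Legal    L6
3       4    Eng    L6
4      12  Sales    L3
5       1    Eng    L6
6       0  Legal    L6
7      13  Sales    L3
group by level, max of tenure:
       tenure
level        
L3         13
L6         16
Reading off the mean of column 'tenure', we get 14.5.

14.5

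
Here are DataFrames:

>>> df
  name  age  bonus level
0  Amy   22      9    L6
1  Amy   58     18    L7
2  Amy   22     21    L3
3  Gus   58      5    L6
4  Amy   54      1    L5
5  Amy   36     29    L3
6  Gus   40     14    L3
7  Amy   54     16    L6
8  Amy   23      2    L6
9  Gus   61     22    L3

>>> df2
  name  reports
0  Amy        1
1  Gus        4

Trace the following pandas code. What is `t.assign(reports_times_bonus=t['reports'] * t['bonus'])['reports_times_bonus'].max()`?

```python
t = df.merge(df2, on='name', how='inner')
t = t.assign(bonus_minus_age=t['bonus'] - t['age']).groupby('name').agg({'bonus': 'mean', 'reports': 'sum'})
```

merge on 'name' (how='inner') → 10 rows:
  name  age  bonus level  reports
0  Amy   22      9    L6        1
1  Amy   58     18    L7        1
2  Amy   22     21    L3        1
3  Gus   58      5    L6        4
4  Amy   54      1    L5        1
5  Amy   36     29    L3        1
6  Gus   40     14    L3        4
7  Amy   54     16    L6        1
8  Amy   23      2    L6        1
9  Gus   61     22    L3        4
add column bonus_minus_age = t['bonus'] - t['age']:
  name  age  bonus level  reports  bonus_minus_age
0  Amy   22      9    L6        1              -13
1  Amy   58     18    L7        1              -40
2  Amy   22     21    L3        1               -1
3  Gus   58      5    L6        4              -53
4  Amy   54      1    L5        1              -53
5  Amy   36     29    L3        1               -7
6  Gus   40     14    L3        4              -26
7  Amy   54     16    L6        1              -38
8  Amy   23      2    L6        1              -21
9  Gus   61     22    L3        4              -39
group by name: mean(bonus), sum(reports):
          bonus  reports
name                    
Amy   13.714286        7
Gus   13.666667       12
add column reports_times_bonus = t['reports'] * t['bonus']:
          bonus  reports  reports_times_bonus
name                                         
Amy   13.714286        7                 96.0
Gus   13.666667       12                164.0

164.0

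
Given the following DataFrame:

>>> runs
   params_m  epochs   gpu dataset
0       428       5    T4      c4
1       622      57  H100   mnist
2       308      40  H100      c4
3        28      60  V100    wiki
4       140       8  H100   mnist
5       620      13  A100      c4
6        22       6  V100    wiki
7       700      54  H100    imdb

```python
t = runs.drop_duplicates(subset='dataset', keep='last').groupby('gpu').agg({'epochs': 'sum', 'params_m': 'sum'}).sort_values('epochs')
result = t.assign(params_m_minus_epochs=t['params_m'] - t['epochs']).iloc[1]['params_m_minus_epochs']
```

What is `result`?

607

drop duplicate dataset (keep=last):
   params_m  epochs   gpu dataset
4       140       8  H100   mnist
5       620      13  A100      c4
6        22       6  V100    wiki
7       700      54  H100    imdb
group by gpu: sum(epochs), sum(params_m):
      epochs  params_m
gpu                   
A100      13       620
H100      62       840
V100       6        22
sort by epochs:
      epochs  params_m
gpu                   
V100       6        22
A100      13       620
H100      62       840
add column params_m_minus_epochs = t['params_m'] - t['epochs']:
      epochs  params_m  params_m_minus_epochs
gpu                                          
V100       6        22                     16
A100      13       620                    607
H100      62       840                    778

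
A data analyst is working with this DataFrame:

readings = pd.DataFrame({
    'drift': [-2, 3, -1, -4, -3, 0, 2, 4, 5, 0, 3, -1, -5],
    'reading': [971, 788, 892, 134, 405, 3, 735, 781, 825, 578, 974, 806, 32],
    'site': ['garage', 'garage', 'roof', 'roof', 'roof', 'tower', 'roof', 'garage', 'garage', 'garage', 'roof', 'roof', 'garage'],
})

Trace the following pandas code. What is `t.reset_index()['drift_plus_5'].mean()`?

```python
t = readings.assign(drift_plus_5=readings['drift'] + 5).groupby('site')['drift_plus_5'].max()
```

7.66666666667

add column drift_plus_5 = readings['drift'] + 5:
    drift  reading    site  drift_plus_5
0      -2      971  garage             3
1       3      788  garage             8
2      -1      892    roof             4
3      -4      134    roof             1
4      -3      405    roof             2
5       0        3   tower             5
6       2      735    roof             7
7       4      781  garage             9
8       5      825  garage            10
9       0      578  garage             5
10      3      974    roof             8
11     -1      806    roof             4
12     -5       32  garage             0
group by site, max of drift_plus_5:
site
garage    10
roof       8
tower      5
Name: drift_plus_5, dtype: int64
reset_index():
     site  drift_plus_5
0  garage            10
1    roof             8
2   tower             5
Hence 7.66666666667.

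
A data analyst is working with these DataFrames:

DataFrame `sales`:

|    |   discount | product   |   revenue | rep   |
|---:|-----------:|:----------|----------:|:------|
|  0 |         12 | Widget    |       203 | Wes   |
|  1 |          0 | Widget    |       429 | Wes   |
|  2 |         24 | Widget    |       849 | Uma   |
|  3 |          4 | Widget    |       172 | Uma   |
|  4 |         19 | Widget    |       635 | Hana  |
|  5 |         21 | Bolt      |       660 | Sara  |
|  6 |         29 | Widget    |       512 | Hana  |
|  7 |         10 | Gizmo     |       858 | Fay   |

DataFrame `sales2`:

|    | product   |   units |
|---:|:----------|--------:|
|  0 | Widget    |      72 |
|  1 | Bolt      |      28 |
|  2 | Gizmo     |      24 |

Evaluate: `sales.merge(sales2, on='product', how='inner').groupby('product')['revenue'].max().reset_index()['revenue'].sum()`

merge on 'product' (how='inner') → 8 rows:
   discount product  revenue   rep  units
0        12  Widget      203   Wes     72
1         0  Widget      429   Wes     72
2        24  Widget      849   Uma     72
3         4  Widget      172   Uma     72
4        19  Widget      635  Hana     72
5        21    Bolt      660  Sara     28
6        29  Widget      512  Hana     72
7        10   Gizmo      858   Fay     24
group by product, max of revenue:
product
Bolt      660
Gizmo     858
Widget    849
Name: revenue, dtype: int64
reset_index():
  product  revenue
0    Bolt      660
1   Gizmo      858
2  Widget      849
Then the sum of column 'revenue': 2367

2367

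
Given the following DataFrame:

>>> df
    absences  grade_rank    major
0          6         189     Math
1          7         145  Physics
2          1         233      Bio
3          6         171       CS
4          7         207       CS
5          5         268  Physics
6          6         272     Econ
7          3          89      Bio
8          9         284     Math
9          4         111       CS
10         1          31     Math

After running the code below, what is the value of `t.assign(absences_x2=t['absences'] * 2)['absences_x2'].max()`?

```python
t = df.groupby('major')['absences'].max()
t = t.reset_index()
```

18

group by major, max of absences:
major
Bio        3
CS         7
Econ       6
Math       9
Physics    7
Name: absences, dtype: int64
reset_index():
     major  absences
0      Bio         3
1       CS         7
2     Econ         6
3     Math         9
4  Physics         7
add column absences_x2 = t['absences'] * 2:
     major  absences  absences_x2
0      Bio         3            6
1       CS         7           14
2     Econ         6           12
3     Math         9           18
4  Physics         7           14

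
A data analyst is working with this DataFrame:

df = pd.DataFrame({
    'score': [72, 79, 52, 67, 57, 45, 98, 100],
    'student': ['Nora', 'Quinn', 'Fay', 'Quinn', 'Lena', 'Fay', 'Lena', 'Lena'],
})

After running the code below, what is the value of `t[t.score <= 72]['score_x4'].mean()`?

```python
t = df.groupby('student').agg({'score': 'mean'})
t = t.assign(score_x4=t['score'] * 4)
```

241.0

group by student, mean of score:
         score
student       
Fay       48.5
Lena      85.0
Nora      72.0
Quinn     73.0
add column score_x4 = t['score'] * 4:
         score  score_x4
student                 
Fay       48.5     194.0
Lena      85.0     340.0
Nora      72.0     288.0
Quinn     73.0     292.0
filter rows where score <= 72:
         score  score_x4
student                 
Fay       48.5     194.0
Nora      72.0     288.0
Taking the mean of column 'score_x4' gives 241.0.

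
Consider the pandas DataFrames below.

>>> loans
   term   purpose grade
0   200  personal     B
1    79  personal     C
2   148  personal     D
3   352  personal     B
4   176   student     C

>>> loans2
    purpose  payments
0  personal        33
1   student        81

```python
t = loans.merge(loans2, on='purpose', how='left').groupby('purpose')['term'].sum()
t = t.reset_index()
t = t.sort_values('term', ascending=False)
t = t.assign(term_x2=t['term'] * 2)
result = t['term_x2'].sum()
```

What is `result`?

1910

merge on 'purpose' (how='left') → 5 rows:
   term   purpose grade  payments
0   200  personal     B        33
1    79  personal     C        33
2   148  personal     D        33
3   352  personal     B        33
4   176   student     C        81
group by purpose, sum of term:
purpose
personal    779
student     176
Name: term, dtype: int64
reset_index():
    purpose  term
0  personal   779
1   student   176
sort by term descending:
    purpose  term
0  personal   779
1   student   176
add column term_x2 = t['term'] * 2:
    purpose  term  term_x2
0  personal   779     1558
1   student   176      352
sum of column 'term_x2' → 1910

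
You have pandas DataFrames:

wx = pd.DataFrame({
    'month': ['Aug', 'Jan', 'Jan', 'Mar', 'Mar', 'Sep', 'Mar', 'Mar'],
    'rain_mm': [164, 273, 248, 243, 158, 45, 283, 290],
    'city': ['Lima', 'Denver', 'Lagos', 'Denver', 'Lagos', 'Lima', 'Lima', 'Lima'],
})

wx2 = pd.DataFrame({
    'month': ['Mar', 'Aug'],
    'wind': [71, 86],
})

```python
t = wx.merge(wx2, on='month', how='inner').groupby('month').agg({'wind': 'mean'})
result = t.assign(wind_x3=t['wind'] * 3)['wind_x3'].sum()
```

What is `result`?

merge on 'month' (how='inner') → 5 rows:
  month  rain_mm    city  wind
0   Aug      164    Lima    86
1   Mar      243  Denver    71
2   Mar      158   Lagos    71
3   Mar      283    Lima    71
4   Mar      290    Lima    71
group by month, mean of wind:
       wind
month      
Aug    86.0
Mar    71.0
add column wind_x3 = t['wind'] * 3:
       wind  wind_x3
month               
Aug    86.0    258.0
Mar    71.0    213.0

471.0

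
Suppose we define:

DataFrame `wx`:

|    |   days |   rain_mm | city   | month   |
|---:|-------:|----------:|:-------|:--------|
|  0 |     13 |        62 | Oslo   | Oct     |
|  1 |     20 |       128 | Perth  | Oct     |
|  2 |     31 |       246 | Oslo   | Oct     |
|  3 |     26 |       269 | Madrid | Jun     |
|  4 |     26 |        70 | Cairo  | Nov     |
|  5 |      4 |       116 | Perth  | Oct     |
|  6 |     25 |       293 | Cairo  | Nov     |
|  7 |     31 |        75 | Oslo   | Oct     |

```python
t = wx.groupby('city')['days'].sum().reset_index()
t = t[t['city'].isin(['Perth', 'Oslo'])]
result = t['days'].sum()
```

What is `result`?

99

group by city, sum of days:
city
Cairo     51
Madrid    26
Oslo      75
Perth     24
Name: days, dtype: int64
reset_index():
     city  days
0   Cairo    51
1  Madrid    26
2    Oslo    75
3   Perth    24
filter rows where city in ['Perth', 'Oslo']:
    city  days
2   Oslo    75
3  Perth    24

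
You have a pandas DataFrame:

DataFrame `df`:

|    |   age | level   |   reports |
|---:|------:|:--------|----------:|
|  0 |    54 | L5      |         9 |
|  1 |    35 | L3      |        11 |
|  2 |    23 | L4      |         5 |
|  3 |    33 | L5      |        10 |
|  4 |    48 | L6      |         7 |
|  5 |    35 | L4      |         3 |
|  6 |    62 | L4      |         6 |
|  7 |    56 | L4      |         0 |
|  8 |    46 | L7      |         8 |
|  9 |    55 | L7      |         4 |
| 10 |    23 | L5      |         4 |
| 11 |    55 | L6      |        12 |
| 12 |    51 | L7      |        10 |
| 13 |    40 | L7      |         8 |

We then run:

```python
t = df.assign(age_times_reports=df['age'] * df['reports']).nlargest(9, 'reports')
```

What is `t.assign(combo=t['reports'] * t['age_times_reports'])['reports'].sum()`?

add column age_times_reports = df['age'] * df['reports']:
    age level  reports  age_times_reports
0    54    L5        9                486
1    35    L3       11                385
2    23    L4        5                115
3    33    L5       10                330
4    48    L6        7                336
5    35    L4        3                105
6    62    L4        6                372
7    56    L4        0                  0
8    46    L7        8                368
9    55    L7        4                220
10   23    L5        4                 92
11   55    L6       12                660
12   51    L7       10                510
13   40    L7        8                320
take 9 rows with largest reports:
    age level  reports  age_times_reports
11   55    L6       12                660
1    35    L3       11                385
3    33    L5       10                330
12   51    L7       10                510
0    54    L5        9                486
8    46    L7        8                368
13   40    L7        8                320
4    48    L6        7                336
6    62    L4        6                372
add column combo = t['reports'] * t['age_times_reports']:
    age level  reports  age_times_reports  combo
11   55    L6       12                660   7920
1    35    L3       11                385   4235
3    33    L5       10                330   3300
12   51    L7       10                510   5100
0    54    L5        9                486   4374
8    46    L7        8                368   2944
13   40    L7        8                320   2560
4    48    L6        7                336   2352
6    62    L4        6                372   2232

81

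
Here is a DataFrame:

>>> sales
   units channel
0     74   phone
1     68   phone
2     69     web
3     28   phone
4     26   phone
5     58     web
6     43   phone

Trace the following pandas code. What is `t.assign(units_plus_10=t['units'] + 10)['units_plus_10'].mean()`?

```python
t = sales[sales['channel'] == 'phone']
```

filter rows where channel == 'phone':
   units channel
0     74   phone
1     68   phone
3     28   phone
4     26   phone
6     43   phone
add column units_plus_10 = t['units'] + 10:
   units channel  units_plus_10
0     74   phone             84
1     68   phone             78
3     28   phone             38
4     26   phone             36
6     43   phone             53
Taking the mean of column 'units_plus_10' gives 57.8.

57.8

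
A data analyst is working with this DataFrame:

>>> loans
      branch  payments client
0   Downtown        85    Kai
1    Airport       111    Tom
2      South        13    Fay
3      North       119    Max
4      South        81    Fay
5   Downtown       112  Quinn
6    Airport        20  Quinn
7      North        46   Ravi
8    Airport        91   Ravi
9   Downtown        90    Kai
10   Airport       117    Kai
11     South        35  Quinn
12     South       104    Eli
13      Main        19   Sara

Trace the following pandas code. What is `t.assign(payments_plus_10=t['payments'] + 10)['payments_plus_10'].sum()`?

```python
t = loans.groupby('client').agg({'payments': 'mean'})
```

701.5

group by client, mean of payments:
          payments
client            
Eli     104.000000
Fay      47.000000
Kai      97.333333
Max     119.000000
Quinn    55.666667
Ravi     68.500000
Sara     19.000000
Tom     111.000000
add column payments_plus_10 = t['payments'] + 10:
          payments  payments_plus_10
client                              
Eli     104.000000        114.000000
Fay      47.000000         57.000000
Kai      97.333333        107.333333
Max     119.000000        129.000000
Quinn    55.666667         65.666667
Ravi     68.500000         78.500000
Sara     19.000000         29.000000
Tom     111.000000        121.000000
Then the sum of column 'payments_plus_10': 701.5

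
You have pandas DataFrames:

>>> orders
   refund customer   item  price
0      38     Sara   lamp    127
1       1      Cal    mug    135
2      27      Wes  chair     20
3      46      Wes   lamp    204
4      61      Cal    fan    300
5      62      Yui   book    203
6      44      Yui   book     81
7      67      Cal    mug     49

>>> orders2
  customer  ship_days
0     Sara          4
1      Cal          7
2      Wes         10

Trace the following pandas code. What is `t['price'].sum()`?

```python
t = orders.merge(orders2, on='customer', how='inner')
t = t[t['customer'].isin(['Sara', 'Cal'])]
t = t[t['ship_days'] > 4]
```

484

merge on 'customer' (how='inner') → 6 rows:
   refund customer   item  price  ship_days
0      38     Sara   lamp    127          4
1       1      Cal    mug    135          7
2      27      Wes  chair     20         10
3      46      Wes   lamp    204         10
4      61      Cal    fan    300          7
5      67      Cal    mug     49          7
filter rows where customer in ['Sara', 'Cal']:
   refund customer  item  price  ship_days
0      38     Sara  lamp    127          4
1       1      Cal   mug    135          7
4      61      Cal   fan    300          7
5      67      Cal   mug     49          7
filter rows where ship_days > 4:
   refund customer item  price  ship_days
1       1      Cal  mug    135          7
4      61      Cal  fan    300          7
5      67      Cal  mug     49          7
So sum() = 484.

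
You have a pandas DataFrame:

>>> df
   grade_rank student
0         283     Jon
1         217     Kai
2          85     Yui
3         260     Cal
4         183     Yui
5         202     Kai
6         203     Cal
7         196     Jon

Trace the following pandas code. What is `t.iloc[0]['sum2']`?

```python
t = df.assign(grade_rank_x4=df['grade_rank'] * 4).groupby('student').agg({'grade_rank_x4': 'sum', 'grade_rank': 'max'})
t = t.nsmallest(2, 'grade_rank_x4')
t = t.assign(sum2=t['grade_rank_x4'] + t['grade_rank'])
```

add column grade_rank_x4 = df['grade_rank'] * 4:
   grade_rank student  grade_rank_x4
0         283     Jon           1132
1         217     Kai            868
2          85     Yui            340
3         260     Cal           1040
4         183     Yui            732
5         202     Kai            808
6         203     Cal            812
7         196     Jon            784
group by student: sum(grade_rank_x4), max(grade_rank):
         grade_rank_x4  grade_rank
student                           
Cal               1852         260
Jon               1916         283
Kai               1676         217
Yui               1072         183
take 2 rows with smallest grade_rank_x4:
         grade_rank_x4  grade_rank
student                           
Yui               1072         183
Kai               1676         217
add column sum2 = t['grade_rank_x4'] + t['grade_rank']:
         grade_rank_x4  grade_rank  sum2
student                                 
Yui               1072         183  1255
Kai               1676         217  1893
Taking the value at position 0, column 'sum2' gives 1255.

1255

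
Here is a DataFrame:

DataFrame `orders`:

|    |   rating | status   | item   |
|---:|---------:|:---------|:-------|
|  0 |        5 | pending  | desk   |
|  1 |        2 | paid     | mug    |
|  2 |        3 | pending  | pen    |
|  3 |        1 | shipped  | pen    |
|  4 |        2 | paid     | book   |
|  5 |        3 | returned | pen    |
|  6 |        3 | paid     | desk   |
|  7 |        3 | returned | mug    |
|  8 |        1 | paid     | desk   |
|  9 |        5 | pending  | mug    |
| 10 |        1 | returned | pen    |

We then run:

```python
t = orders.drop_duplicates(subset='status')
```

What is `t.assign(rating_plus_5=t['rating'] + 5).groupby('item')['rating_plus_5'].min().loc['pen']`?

6

drop duplicate status (keep=first):
   rating    status  item
0       5   pending  desk
1       2      paid   mug
3       1   shipped   pen
5       3  returned   pen
add column rating_plus_5 = t['rating'] + 5:
   rating    status  item  rating_plus_5
0       5   pending  desk             10
1       2      paid   mug              7
3       1   shipped   pen              6
5       3  returned   pen              8
group by item, min of rating_plus_5:
item
desk    10
mug      7
pen      6
Name: rating_plus_5, dtype: int64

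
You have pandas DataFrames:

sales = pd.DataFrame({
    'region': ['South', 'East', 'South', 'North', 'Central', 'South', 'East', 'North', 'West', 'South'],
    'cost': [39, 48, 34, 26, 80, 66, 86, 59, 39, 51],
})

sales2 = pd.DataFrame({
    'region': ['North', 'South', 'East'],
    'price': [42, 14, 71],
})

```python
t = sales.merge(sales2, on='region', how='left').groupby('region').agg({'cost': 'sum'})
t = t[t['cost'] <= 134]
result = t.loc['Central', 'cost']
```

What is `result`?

merge on 'region' (how='left') → 10 rows:
    region  cost  price
0    South    39   14.0
1     East    48   71.0
2    South    34   14.0
3    North    26   42.0
4  Central    80    NaN
5    South    66   14.0
6     East    86   71.0
7    North    59   42.0
8     West    39    NaN
9    South    51   14.0
group by region, sum of cost:
         cost
region       
Central    80
East      134
North      85
South     190
West       39
filter rows where cost <= 134:
         cost
region       
Central    80
East      134
North      85
West       39

80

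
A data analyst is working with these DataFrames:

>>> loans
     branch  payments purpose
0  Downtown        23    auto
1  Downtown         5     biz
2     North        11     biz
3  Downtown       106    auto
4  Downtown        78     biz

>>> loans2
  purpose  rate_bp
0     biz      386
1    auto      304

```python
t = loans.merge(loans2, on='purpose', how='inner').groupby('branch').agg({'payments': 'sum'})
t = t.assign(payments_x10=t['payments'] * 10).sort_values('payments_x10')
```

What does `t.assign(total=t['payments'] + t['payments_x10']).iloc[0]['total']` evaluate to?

merge on 'purpose' (how='inner') → 5 rows:
     branch  payments purpose  rate_bp
0  Downtown        23    auto      304
1  Downtown         5     biz      386
2     North        11     biz      386
3  Downtown       106    auto      304
4  Downtown        78     biz      386
group by branch, sum of payments:
          payments
branch            
Downtown       212
North           11
add column payments_x10 = t['payments'] * 10:
          payments  payments_x10
branch                          
Downtown       212          2120
North           11           110
sort by payments_x10:
          payments  payments_x10
branch                          
North           11           110
Downtown       212          2120
add column total = t['payments'] + t['payments_x10']:
          payments  payments_x10  total
branch                                 
North           11           110    121
Downtown       212          2120   2332
The value at position 0, column 'total' is 121.

121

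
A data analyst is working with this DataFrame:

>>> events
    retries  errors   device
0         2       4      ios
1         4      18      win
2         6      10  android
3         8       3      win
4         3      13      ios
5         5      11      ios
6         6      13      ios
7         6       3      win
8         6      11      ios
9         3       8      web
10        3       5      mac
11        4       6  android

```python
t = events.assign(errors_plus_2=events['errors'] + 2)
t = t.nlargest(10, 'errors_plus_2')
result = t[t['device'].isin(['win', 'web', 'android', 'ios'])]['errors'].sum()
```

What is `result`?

add column errors_plus_2 = events['errors'] + 2:
    retries  errors   device  errors_plus_2
0         2       4      ios              6
1         4      18      win             20
2         6      10  android             12
3         8       3      win              5
4         3      13      ios             15
5         5      11      ios             13
6         6      13      ios             15
7         6       3      win              5
8         6      11      ios             13
9         3       8      web             10
10        3       5      mac              7
11        4       6  android              8
take 10 rows with largest errors_plus_2:
    retries  errors   device  errors_plus_2
1         4      18      win             20
4         3      13      ios             15
6         6      13      ios             15
5         5      11      ios             13
8         6      11      ios             13
2         6      10  android             12
9         3       8      web             10
11        4       6  android              8
10        3       5      mac              7
0         2       4      ios              6
filter rows where device in ['win', 'web', 'android', 'ios']:
    retries  errors   device  errors_plus_2
1         4      18      win             20
4         3      13      ios             15
6         6      13      ios             15
5         5      11      ios             13
8         6      11      ios             13
2         6      10  android             12
9         3       8      web             10
11        4       6  android              8
0         2       4      ios              6

94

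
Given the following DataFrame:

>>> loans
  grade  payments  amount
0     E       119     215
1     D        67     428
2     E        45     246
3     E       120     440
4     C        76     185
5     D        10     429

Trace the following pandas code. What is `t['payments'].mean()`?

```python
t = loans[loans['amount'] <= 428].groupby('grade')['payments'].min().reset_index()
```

filter rows where amount <= 428:
  grade  payments  amount
0     E       119     215
1     D        67     428
2     E        45     246
4     C        76     185
group by grade, min of payments:
grade
C    76
D    67
E    45
Name: payments, dtype: int64
reset_index():
  grade  payments
0     C        76
1     D        67
2     E        45
So mean() = 62.6666666667.

62.6666666667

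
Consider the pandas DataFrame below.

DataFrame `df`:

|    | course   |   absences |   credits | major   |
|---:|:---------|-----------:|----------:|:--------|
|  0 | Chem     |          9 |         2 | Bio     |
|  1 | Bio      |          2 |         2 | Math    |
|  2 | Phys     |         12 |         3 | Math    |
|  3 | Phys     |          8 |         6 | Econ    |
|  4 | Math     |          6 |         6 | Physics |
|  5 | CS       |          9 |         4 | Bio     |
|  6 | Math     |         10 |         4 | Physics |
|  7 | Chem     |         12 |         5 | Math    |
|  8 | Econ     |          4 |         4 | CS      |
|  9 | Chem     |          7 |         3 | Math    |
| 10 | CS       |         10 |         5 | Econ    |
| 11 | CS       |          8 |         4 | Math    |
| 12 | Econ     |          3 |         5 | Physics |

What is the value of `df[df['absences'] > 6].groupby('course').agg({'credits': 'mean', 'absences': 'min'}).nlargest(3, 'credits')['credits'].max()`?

filter rows where absences > 6:
   course  absences  credits    major
0    Chem         9        2      Bio
2    Phys        12        3     Math
3    Phys         8        6     Econ
5      CS         9        4      Bio
6    Math        10        4  Physics
7    Chem        12        5     Math
9    Chem         7        3     Math
10     CS        10        5     Econ
11     CS         8        4     Math
group by course: mean(credits), min(absences):
         credits  absences
course                    
CS      4.333333         8
Chem    3.333333         7
Math    4.000000        10
Phys    4.500000         8
take 3 rows with largest credits:
         credits  absences
course                    
Phys    4.500000         8
CS      4.333333         8
Math    4.000000        10
max of column 'credits' → 4.5

4.5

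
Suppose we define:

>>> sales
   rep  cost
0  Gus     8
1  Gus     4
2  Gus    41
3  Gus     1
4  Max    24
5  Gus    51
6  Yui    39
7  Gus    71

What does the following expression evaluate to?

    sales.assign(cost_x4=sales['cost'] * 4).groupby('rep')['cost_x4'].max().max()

add column cost_x4 = sales['cost'] * 4:
   rep  cost  cost_x4
0  Gus     8       32
1  Gus     4       16
2  Gus    41      164
3  Gus     1        4
4  Max    24       96
5  Gus    51      204
6  Yui    39      156
7  Gus    71      284
group by rep, max of cost_x4:
rep
Gus    284
Max     96
Yui    156
Name: cost_x4, dtype: int64

284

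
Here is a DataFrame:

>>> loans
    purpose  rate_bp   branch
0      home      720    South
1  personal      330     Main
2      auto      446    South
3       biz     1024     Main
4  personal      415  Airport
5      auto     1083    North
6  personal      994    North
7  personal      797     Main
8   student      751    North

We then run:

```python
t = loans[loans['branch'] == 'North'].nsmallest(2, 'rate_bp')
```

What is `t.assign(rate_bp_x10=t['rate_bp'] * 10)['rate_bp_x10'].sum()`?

17450

filter rows where branch == 'North':
    purpose  rate_bp branch
5      auto     1083  North
6  personal      994  North
8   student      751  North
take 2 rows with smallest rate_bp:
    purpose  rate_bp branch
8   student      751  North
6  personal      994  North
add column rate_bp_x10 = t['rate_bp'] * 10:
    purpose  rate_bp branch  rate_bp_x10
8   student      751  North         7510
6  personal      994  North         9940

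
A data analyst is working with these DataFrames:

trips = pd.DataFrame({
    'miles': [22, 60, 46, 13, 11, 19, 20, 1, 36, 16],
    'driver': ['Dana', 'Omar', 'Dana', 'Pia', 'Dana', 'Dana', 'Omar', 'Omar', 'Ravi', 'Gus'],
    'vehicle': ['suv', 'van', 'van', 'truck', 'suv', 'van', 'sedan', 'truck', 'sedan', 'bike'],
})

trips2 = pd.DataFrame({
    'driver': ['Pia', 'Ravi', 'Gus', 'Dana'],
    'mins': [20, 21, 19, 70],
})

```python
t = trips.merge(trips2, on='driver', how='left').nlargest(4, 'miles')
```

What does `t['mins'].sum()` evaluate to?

merge on 'driver' (how='left') → 10 rows:
   miles driver vehicle  mins
0     22   Dana     suv  70.0
1     60   Omar     van   NaN
2     46   Dana     van  70.0
3     13    Pia   truck  20.0
4     11   Dana     suv  70.0
5     19   Dana     van  70.0
6     20   Omar   sedan   NaN
7      1   Omar   truck   NaN
8     36   Ravi   sedan  21.0
9     16    Gus    bike  19.0
take 4 rows with largest miles:
   miles driver vehicle  mins
1     60   Omar     van   NaN
2     46   Dana     van  70.0
8     36   Ravi   sedan  21.0
0     22   Dana     suv  70.0
So sum() = 161.0.

161.0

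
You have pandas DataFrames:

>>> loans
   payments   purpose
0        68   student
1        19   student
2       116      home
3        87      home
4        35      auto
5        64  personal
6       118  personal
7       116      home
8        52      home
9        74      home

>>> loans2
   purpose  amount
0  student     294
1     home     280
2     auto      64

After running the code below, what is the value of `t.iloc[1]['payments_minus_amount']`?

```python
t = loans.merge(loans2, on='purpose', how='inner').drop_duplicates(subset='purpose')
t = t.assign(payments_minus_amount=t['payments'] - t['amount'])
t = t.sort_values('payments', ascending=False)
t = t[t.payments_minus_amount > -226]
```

merge on 'purpose' (how='inner') → 8 rows:
   payments  purpose  amount
0        68  student     294
1        19  student     294
2       116     home     280
3        87     home     280
4        35     auto      64
5       116     home     280
6        52     home     280
7        74     home     280
drop duplicate purpose (keep=first):
   payments  purpose  amount
0        68  student     294
2       116     home     280
4        35     auto      64
add column payments_minus_amount = t['payments'] - t['amount']:
   payments  purpose  amount  payments_minus_amount
0        68  student     294                   -226
2       116     home     280                   -164
4        35     auto      64                    -29
sort by payments descending:
   payments  purpose  amount  payments_minus_amount
2       116     home     280                   -164
0        68  student     294                   -226
4        35     auto      64                    -29
filter rows where payments_minus_amount > -226:
   payments purpose  amount  payments_minus_amount
2       116    home     280                   -164
4        35    auto      64                    -29
Then the value at position 1, column 'payments_minus_amount': -29

-29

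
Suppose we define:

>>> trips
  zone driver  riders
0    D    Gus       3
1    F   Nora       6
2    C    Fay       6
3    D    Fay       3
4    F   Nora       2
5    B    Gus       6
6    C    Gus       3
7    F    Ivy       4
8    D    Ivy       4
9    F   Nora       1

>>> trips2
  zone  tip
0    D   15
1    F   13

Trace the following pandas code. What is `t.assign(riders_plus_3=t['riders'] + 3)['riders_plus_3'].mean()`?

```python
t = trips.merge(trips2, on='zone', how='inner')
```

6.28571428571

merge on 'zone' (how='inner') → 7 rows:
  zone driver  riders  tip
0    D    Gus       3   15
1    F   Nora       6   13
2    D    Fay       3   15
3    F   Nora       2   13
4    F    Ivy       4   13
5    D    Ivy       4   15
6    F   Nora       1   13
add column riders_plus_3 = t['riders'] + 3:
  zone driver  riders  tip  riders_plus_3
0    D    Gus       3   15              6
1    F   Nora       6   13              9
2    D    Fay       3   15              6
3    F   Nora       2   13              5
4    F    Ivy       4   13              7
5    D    Ivy       4   15              7
6    F   Nora       1   13              4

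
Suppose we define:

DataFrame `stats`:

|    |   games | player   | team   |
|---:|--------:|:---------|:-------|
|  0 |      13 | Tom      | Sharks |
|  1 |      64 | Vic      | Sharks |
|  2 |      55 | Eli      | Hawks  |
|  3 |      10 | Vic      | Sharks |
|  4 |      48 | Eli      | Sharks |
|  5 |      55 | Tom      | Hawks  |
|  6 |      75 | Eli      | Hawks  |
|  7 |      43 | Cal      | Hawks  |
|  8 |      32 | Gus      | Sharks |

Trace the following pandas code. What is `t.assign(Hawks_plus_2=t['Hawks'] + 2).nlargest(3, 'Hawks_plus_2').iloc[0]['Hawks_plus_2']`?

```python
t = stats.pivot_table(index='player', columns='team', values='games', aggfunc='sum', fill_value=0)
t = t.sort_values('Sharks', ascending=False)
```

pivot: rows=player, cols=team, sum(games):
team    Hawks  Sharks
player               
Cal        43       0
Eli       130      48
Gus         0      32
Tom        55      13
Vic         0      74
sort by Sharks descending:
team    Hawks  Sharks
player               
Vic         0      74
Eli       130      48
Gus         0      32
Tom        55      13
Cal        43       0
add column Hawks_plus_2 = t['Hawks'] + 2:
team    Hawks  Sharks  Hawks_plus_2
player                             
Vic         0      74             2
Eli       130      48           132
Gus         0      32             2
Tom        55      13            57
Cal        43       0            45
take 3 rows with largest Hawks_plus_2:
team    Hawks  Sharks  Hawks_plus_2
player                             
Eli       130      48           132
Tom        55      13            57
Cal        43       0            45
So iloc[0]['Hawks_plus_2'] = 132.

132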